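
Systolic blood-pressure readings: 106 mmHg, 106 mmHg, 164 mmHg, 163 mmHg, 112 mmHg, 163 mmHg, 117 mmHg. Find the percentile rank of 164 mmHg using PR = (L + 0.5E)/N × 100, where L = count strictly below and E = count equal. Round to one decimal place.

92.9

N = 7.
Strictly below 164: 6. Equal to 164: 1.
PR = (6 + 0.5·1)/7 × 100 = 92.9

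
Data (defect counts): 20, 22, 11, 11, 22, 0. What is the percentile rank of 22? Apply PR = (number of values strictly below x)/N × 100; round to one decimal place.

66.7

N = 6.
Strictly below 22: 4. Equal to 22: 2.
PR = 4/6 × 100 = 66.7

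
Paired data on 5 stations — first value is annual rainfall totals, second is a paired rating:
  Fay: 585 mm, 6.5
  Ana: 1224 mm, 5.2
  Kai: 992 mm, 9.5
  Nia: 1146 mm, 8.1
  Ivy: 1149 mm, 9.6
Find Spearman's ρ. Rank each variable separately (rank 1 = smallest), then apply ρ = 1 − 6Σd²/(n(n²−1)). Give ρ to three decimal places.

-0.100

Ranks of variable 1: 1, 5, 2, 3, 4
Ranks of variable 2: 2, 1, 4, 3, 5
d = r₁ − r₂: -1, 4, -2, 0, -1
d²: 1, 16, 4, 0, 1; Σd² = 22
ρ = 1 − 6·22/(5·24) = 1 − 132/120 = -0.100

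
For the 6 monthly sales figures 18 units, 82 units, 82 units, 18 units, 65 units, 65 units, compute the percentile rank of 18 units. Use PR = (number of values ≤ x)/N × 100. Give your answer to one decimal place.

33.3

N = 6.
Strictly below 18: 0. Equal to 18: 2.
PR = 2/6 × 100 = 33.3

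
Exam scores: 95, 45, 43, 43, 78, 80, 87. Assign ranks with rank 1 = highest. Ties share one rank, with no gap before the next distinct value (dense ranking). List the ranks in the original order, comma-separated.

Sorted (descending): 95, 87, 80, 78, 45, 43, 43
The 2 values of 43 share dense rank 6.
Remaining distinct values take the next consecutive integers.

1, 5, 6, 6, 4, 3, 2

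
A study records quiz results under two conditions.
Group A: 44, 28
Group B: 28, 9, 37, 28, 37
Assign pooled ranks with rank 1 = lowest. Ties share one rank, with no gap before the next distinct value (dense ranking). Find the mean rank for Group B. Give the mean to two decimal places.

Sorted (ascending): 9, 28, 28, 28, 37, 37, 44
The 3 values of 28 share dense rank 2.
The 2 values of 37 share dense rank 3.
Remaining distinct values take the next consecutive integers.
Group B values → pooled ranks: 28→2, 9→1, 37→3, 28→2, 37→3
Mean rank = (2 + 1 + 3 + 2 + 3) / 5 = 2.20

2.20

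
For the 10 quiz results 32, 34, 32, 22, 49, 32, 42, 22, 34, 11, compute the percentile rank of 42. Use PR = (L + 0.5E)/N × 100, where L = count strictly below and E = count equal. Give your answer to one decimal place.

85.0

N = 10.
Strictly below 42: 8. Equal to 42: 1.
PR = (8 + 0.5·1)/10 × 100 = 85.0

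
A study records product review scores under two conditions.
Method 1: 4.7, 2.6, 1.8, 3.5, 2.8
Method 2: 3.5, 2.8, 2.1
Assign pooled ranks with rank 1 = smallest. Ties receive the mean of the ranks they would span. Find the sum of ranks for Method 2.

13

Sorted (ascending): 1.8, 2.1, 2.6, 2.8, 2.8, 3.5, 3.5, 4.7
The 2 values of 2.8 occupy positions 4–5 → average rank (4+5)/2 = 4.5.
The 2 values of 3.5 occupy positions 6–7 → average rank (6+7)/2 = 6.5.
Method 2 values → pooled ranks: 3.5→6.5, 2.8→4.5, 2.1→2
Rank sum = 6.5 + 4.5 + 2 = 13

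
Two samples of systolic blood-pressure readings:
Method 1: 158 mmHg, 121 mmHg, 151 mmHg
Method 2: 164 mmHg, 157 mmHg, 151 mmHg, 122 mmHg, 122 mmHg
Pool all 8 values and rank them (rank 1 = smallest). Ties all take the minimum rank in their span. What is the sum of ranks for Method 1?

12

Sorted (ascending): 121, 122, 122, 151, 151, 157, 158, 164
The 2 values of 122 occupy positions 2–3 → each gets rank 2.
The 2 values of 151 occupy positions 4–5 → each gets rank 4.
Method 1 values → pooled ranks: 158→7, 121→1, 151→4
Rank sum = 7 + 1 + 4 = 12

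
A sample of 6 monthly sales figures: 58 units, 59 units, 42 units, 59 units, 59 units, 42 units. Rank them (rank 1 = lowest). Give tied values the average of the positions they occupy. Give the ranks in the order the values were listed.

Sorted (ascending): 42, 42, 58, 59, 59, 59
The 2 values of 42 occupy positions 1–2 → average rank (1+2)/2 = 1.5.
The 3 values of 59 occupy positions 4–6 → average rank 5.

3, 5, 1.5, 5, 5, 1.5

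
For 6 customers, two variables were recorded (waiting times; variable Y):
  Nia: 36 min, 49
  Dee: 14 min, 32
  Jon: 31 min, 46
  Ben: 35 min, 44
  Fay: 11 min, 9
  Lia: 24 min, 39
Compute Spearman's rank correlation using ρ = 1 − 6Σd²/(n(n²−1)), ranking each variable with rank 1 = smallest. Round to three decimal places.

Ranks of variable 1: 6, 2, 4, 5, 1, 3
Ranks of variable 2: 6, 2, 5, 4, 1, 3
d = r₁ − r₂: 0, 0, -1, 1, 0, 0
d²: 0, 0, 1, 1, 0, 0; Σd² = 2
ρ = 1 − 6·2/(6·35) = 1 − 12/210 = 0.943

0.943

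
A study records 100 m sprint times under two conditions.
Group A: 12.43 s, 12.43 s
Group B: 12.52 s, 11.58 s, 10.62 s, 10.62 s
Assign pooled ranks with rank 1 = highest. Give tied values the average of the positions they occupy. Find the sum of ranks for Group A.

5

Sorted (descending): 12.52, 12.43, 12.43, 11.58, 10.62, 10.62
The 2 values of 12.43 occupy positions 2–3 → average rank (2+3)/2 = 2.5.
The 2 values of 10.62 occupy positions 5–6 → average rank (5+6)/2 = 5.5.
Group A values → pooled ranks: 12.43→2.5, 12.43→2.5
Rank sum = 2.5 + 2.5 = 5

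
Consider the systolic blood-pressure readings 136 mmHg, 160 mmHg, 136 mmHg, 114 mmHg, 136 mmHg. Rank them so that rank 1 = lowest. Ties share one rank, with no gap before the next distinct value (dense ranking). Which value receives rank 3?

160

Sorted (ascending): 114, 136, 136, 136, 160
The 3 values of 136 share dense rank 2.
Remaining distinct values take the next consecutive integers.
Rank 3 → value 160.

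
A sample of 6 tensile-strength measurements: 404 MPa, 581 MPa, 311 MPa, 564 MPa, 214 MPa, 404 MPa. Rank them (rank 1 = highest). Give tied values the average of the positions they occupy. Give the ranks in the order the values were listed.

3.5, 1, 5, 2, 6, 3.5

Sorted (descending): 581, 564, 404, 404, 311, 214
The 2 values of 404 occupy positions 3–4 → average rank (3+4)/2 = 3.5.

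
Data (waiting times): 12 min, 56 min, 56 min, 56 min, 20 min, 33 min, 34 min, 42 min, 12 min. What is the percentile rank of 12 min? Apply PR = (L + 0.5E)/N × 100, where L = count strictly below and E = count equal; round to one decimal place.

11.1

N = 9.
Strictly below 12: 0. Equal to 12: 2.
PR = (0 + 0.5·2)/9 × 100 = 11.1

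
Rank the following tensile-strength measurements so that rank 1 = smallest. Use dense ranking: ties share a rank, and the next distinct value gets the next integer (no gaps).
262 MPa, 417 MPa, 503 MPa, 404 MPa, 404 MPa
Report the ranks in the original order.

Sorted (ascending): 262, 404, 404, 417, 503
The 2 values of 404 share dense rank 2.
Remaining distinct values take the next consecutive integers.

1, 3, 4, 2, 2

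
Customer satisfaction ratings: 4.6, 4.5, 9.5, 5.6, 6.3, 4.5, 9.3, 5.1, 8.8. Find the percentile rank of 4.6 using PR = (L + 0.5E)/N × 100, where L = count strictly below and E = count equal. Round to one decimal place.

N = 9.
Strictly below 4.6: 2. Equal to 4.6: 1.
PR = (2 + 0.5·1)/9 × 100 = 27.8

27.8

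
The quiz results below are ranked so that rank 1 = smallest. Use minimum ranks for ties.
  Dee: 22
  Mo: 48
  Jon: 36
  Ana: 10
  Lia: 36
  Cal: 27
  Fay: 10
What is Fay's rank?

Sorted (ascending): 10, 10, 22, 27, 36, 36, 48
The 2 values of 10 occupy positions 1–2 → each gets rank 1.
The 2 values of 36 occupy positions 5–6 → each gets rank 5.
Fay has value 10 → rank 1.

1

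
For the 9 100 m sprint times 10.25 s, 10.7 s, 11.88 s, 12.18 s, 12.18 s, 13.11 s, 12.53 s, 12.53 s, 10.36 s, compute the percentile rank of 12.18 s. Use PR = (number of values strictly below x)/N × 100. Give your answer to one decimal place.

N = 9.
Strictly below 12.18: 4. Equal to 12.18: 2.
PR = 4/9 × 100 = 44.4

44.4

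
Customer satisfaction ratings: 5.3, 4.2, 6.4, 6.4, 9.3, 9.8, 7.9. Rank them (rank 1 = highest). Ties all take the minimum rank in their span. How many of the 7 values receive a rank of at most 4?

5

Sorted (descending): 9.8, 9.3, 7.9, 6.4, 6.4, 5.3, 4.2
The 2 values of 6.4 occupy positions 4–5 → each gets rank 4.
Ranks ≤ 4: {1, 2, 3, 4, 4} → 5 values.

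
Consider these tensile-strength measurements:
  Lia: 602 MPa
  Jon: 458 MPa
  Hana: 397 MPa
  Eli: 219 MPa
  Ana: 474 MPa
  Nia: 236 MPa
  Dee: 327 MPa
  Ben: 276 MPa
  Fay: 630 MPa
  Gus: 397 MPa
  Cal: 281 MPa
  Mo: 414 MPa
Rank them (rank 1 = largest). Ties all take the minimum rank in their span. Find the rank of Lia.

2

Sorted (descending): 630, 602, 474, 458, 414, 397, 397, 327, 281, 276, 236, 219
The 2 values of 397 occupy positions 6–7 → each gets rank 6.
Lia has value 602 MPa → rank 2.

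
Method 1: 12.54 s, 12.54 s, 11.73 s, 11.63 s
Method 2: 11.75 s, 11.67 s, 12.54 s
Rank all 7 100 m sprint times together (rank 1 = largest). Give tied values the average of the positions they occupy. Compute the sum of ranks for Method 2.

12

Sorted (descending): 12.54, 12.54, 12.54, 11.75, 11.73, 11.67, 11.63
The 3 values of 12.54 occupy positions 1–3 → average rank 2.
Method 2 values → pooled ranks: 11.75→4, 11.67→6, 12.54→2
Rank sum = 4 + 6 + 2 = 12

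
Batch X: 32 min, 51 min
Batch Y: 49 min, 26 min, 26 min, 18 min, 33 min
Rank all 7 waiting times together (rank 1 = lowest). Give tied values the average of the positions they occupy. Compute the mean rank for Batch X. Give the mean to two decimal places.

Sorted (ascending): 18, 26, 26, 32, 33, 49, 51
The 2 values of 26 occupy positions 2–3 → average rank (2+3)/2 = 2.5.
Batch X values → pooled ranks: 32→4, 51→7
Mean rank = (4 + 7) / 2 = 5.50

5.50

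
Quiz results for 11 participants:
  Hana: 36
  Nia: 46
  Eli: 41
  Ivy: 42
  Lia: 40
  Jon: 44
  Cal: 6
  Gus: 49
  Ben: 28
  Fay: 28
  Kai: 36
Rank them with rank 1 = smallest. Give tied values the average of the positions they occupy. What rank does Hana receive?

Sorted (ascending): 6, 28, 28, 36, 36, 40, 41, 42, 44, 46, 49
The 2 values of 28 occupy positions 2–3 → average rank (2+3)/2 = 2.5.
The 2 values of 36 occupy positions 4–5 → average rank (4+5)/2 = 4.5.
Hana has value 36 → rank 4.5.

4.5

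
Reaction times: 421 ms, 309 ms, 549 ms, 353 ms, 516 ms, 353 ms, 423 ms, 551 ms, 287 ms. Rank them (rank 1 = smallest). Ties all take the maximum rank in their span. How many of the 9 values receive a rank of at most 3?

Sorted (ascending): 287, 309, 353, 353, 421, 423, 516, 549, 551
The 2 values of 353 occupy positions 3–4 → each gets rank 4.
Ranks ≤ 3: {1, 2} → 2 values.

2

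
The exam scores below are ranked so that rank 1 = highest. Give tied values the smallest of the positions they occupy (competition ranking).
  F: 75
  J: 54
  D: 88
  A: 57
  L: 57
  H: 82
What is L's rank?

4

Sorted (descending): 88, 82, 75, 57, 57, 54
The 2 values of 57 occupy positions 4–5 → each gets rank 4.
L has value 57 → rank 4.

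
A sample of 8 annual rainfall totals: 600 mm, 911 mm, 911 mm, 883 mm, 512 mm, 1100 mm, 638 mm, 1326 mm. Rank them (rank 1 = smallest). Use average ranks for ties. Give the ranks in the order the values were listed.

2, 5.5, 5.5, 4, 1, 7, 3, 8

Sorted (ascending): 512, 600, 638, 883, 911, 911, 1100, 1326
The 2 values of 911 occupy positions 5–6 → average rank (5+6)/2 = 5.5.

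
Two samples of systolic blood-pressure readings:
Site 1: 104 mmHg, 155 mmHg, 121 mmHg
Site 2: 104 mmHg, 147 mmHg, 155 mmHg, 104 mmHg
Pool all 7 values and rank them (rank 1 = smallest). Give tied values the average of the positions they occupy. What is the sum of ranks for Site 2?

15.5

Sorted (ascending): 104, 104, 104, 121, 147, 155, 155
The 3 values of 104 occupy positions 1–3 → average rank 2.
The 2 values of 155 occupy positions 6–7 → average rank (6+7)/2 = 6.5.
Site 2 values → pooled ranks: 104→2, 147→5, 155→6.5, 104→2
Rank sum = 2 + 5 + 6.5 + 2 = 15.5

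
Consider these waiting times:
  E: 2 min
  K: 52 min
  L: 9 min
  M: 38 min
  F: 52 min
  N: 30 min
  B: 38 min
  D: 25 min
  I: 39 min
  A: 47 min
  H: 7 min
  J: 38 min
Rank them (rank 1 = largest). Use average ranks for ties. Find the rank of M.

Sorted (descending): 52, 52, 47, 39, 38, 38, 38, 30, 25, 9, 7, 2
The 2 values of 52 occupy positions 1–2 → average rank (1+2)/2 = 1.5.
The 3 values of 38 occupy positions 5–7 → average rank 6.
M has value 38 min → rank 6.

6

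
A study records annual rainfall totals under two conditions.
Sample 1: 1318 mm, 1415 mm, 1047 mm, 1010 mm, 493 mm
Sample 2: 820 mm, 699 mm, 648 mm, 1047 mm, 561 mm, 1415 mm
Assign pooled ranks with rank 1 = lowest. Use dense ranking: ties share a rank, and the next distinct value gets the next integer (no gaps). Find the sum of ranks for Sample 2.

30

Sorted (ascending): 493, 561, 648, 699, 820, 1010, 1047, 1047, 1318, 1415, 1415
The 2 values of 1047 share dense rank 7.
The 2 values of 1415 share dense rank 9.
Remaining distinct values take the next consecutive integers.
Sample 2 values → pooled ranks: 820→5, 699→4, 648→3, 1047→7, 561→2, 1415→9
Rank sum = 5 + 4 + 3 + 7 + 2 + 9 = 30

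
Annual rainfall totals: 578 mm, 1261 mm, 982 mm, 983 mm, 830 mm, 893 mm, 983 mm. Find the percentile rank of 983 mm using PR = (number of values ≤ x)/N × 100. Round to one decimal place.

N = 7.
Strictly below 983: 4. Equal to 983: 2.
PR = 6/7 × 100 = 85.7

85.7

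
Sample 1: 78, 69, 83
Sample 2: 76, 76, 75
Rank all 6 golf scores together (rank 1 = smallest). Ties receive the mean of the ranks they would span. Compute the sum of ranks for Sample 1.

Sorted (ascending): 69, 75, 76, 76, 78, 83
The 2 values of 76 occupy positions 3–4 → average rank (3+4)/2 = 3.5.
Sample 1 values → pooled ranks: 78→5, 69→1, 83→6
Rank sum = 5 + 1 + 6 = 12

12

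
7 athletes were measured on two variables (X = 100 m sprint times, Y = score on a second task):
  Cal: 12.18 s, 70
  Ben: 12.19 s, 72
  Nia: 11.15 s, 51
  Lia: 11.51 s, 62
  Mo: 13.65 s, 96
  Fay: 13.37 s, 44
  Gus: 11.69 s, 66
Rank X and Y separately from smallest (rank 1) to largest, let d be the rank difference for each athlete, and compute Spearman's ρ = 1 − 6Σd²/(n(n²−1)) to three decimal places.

Ranks of variable 1: 4, 5, 1, 2, 7, 6, 3
Ranks of variable 2: 5, 6, 2, 3, 7, 1, 4
d = r₁ − r₂: -1, -1, -1, -1, 0, 5, -1
d²: 1, 1, 1, 1, 0, 25, 1; Σd² = 30
ρ = 1 − 6·30/(7·48) = 1 − 180/336 = 0.464

0.464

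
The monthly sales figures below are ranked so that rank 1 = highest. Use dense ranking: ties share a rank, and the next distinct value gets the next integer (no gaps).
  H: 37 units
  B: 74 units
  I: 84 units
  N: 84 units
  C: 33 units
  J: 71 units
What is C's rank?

5

Sorted (descending): 84, 84, 74, 71, 37, 33
The 2 values of 84 share dense rank 1.
Remaining distinct values take the next consecutive integers.
C has value 33 units → rank 5.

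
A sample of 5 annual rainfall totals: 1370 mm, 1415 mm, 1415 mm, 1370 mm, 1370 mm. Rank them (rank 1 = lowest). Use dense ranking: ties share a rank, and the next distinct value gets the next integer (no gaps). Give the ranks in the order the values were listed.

1, 2, 2, 1, 1

Sorted (ascending): 1370, 1370, 1370, 1415, 1415
The 3 values of 1370 share dense rank 1.
The 2 values of 1415 share dense rank 2.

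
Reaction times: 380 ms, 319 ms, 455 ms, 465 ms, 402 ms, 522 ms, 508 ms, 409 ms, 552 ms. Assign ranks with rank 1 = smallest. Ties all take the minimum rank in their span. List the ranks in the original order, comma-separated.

2, 1, 5, 6, 3, 8, 7, 4, 9

Sorted (ascending): 319, 380, 402, 409, 455, 465, 508, 522, 552
No ties — each value takes its position as its rank.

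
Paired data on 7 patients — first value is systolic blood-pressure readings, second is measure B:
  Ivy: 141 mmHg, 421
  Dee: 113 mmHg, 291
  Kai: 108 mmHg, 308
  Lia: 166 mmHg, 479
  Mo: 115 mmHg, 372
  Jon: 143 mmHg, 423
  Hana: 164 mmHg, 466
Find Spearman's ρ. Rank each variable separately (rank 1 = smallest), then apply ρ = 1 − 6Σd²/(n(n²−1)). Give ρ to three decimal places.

0.964

Ranks of variable 1: 4, 2, 1, 7, 3, 5, 6
Ranks of variable 2: 4, 1, 2, 7, 3, 5, 6
d = r₁ − r₂: 0, 1, -1, 0, 0, 0, 0
d²: 0, 1, 1, 0, 0, 0, 0; Σd² = 2
ρ = 1 − 6·2/(7·48) = 1 − 12/336 = 0.964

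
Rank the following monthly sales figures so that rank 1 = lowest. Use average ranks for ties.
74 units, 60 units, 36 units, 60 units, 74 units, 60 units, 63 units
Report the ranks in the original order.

Sorted (ascending): 36, 60, 60, 60, 63, 74, 74
The 3 values of 60 occupy positions 2–4 → average rank 3.
The 2 values of 74 occupy positions 6–7 → average rank (6+7)/2 = 6.5.

6.5, 3, 1, 3, 6.5, 3, 5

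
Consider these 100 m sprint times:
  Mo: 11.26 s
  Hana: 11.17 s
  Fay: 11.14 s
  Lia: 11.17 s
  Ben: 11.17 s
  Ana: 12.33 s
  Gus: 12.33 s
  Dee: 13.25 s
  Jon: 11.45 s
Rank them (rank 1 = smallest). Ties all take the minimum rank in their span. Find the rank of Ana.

7

Sorted (ascending): 11.14, 11.17, 11.17, 11.17, 11.26, 11.45, 12.33, 12.33, 13.25
The 3 values of 11.17 occupy positions 2–4 → each gets rank 2.
The 2 values of 12.33 occupy positions 7–8 → each gets rank 7.
Ana has value 12.33 s → rank 7.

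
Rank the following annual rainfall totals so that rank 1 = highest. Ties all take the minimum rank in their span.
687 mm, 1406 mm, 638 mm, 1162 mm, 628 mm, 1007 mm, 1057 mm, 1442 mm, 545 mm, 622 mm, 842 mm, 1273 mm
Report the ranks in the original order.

8, 2, 9, 4, 10, 6, 5, 1, 12, 11, 7, 3

Sorted (descending): 1442, 1406, 1273, 1162, 1057, 1007, 842, 687, 638, 628, 622, 545
No ties — each value takes its position as its rank.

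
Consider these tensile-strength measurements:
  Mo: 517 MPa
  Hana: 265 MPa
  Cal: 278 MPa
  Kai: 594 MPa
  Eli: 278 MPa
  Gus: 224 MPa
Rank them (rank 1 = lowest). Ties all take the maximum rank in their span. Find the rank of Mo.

Sorted (ascending): 224, 265, 278, 278, 517, 594
The 2 values of 278 occupy positions 3–4 → each gets rank 4.
Mo has value 517 MPa → rank 5.

5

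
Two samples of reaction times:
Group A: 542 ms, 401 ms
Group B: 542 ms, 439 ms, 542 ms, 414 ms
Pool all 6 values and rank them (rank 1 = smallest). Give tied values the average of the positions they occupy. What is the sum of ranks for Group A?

6

Sorted (ascending): 401, 414, 439, 542, 542, 542
The 3 values of 542 occupy positions 4–6 → average rank 5.
Group A values → pooled ranks: 542→5, 401→1
Rank sum = 5 + 1 = 6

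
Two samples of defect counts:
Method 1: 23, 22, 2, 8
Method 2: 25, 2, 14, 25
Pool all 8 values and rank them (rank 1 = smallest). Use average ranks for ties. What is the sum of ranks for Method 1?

15.5

Sorted (ascending): 2, 2, 8, 14, 22, 23, 25, 25
The 2 values of 2 occupy positions 1–2 → average rank (1+2)/2 = 1.5.
The 2 values of 25 occupy positions 7–8 → average rank (7+8)/2 = 7.5.
Method 1 values → pooled ranks: 23→6, 22→5, 2→1.5, 8→3
Rank sum = 6 + 5 + 1.5 + 3 = 15.5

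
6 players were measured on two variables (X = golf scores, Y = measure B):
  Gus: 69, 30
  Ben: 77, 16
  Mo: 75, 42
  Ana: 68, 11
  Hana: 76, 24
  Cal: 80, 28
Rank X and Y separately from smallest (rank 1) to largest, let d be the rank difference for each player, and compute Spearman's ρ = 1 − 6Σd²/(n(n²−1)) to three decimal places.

0.086

Ranks of variable 1: 2, 5, 3, 1, 4, 6
Ranks of variable 2: 5, 2, 6, 1, 3, 4
d = r₁ − r₂: -3, 3, -3, 0, 1, 2
d²: 9, 9, 9, 0, 1, 4; Σd² = 32
ρ = 1 − 6·32/(6·35) = 1 − 192/210 = 0.086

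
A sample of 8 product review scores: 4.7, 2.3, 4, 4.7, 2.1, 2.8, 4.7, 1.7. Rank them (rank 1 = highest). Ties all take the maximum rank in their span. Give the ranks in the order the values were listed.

Sorted (descending): 4.7, 4.7, 4.7, 4, 2.8, 2.3, 2.1, 1.7
The 3 values of 4.7 occupy positions 1–3 → each gets rank 3.

3, 6, 4, 3, 7, 5, 3, 8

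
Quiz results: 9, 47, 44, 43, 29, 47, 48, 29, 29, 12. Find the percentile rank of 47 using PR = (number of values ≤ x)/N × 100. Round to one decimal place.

90.0

N = 10.
Strictly below 47: 7. Equal to 47: 2.
PR = 9/10 × 100 = 90.0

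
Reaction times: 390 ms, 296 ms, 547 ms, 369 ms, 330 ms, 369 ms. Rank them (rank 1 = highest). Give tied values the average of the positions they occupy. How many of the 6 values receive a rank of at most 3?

2

Sorted (descending): 547, 390, 369, 369, 330, 296
The 2 values of 369 occupy positions 3–4 → average rank (3+4)/2 = 3.5.
Ranks ≤ 3: {1, 2} → 2 values.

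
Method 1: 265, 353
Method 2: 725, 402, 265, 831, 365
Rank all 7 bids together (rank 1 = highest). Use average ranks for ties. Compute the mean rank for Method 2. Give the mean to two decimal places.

3.30

Sorted (descending): 831, 725, 402, 365, 353, 265, 265
The 2 values of 265 occupy positions 6–7 → average rank (6+7)/2 = 6.5.
Method 2 values → pooled ranks: 725→2, 402→3, 265→6.5, 831→1, 365→4
Mean rank = (2 + 3 + 6.5 + 1 + 4) / 5 = 3.30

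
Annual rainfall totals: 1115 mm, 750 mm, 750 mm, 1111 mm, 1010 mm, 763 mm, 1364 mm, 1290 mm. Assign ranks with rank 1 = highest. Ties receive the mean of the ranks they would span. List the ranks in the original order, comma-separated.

Sorted (descending): 1364, 1290, 1115, 1111, 1010, 763, 750, 750
The 2 values of 750 occupy positions 7–8 → average rank (7+8)/2 = 7.5.

3, 7.5, 7.5, 4, 5, 6, 1, 2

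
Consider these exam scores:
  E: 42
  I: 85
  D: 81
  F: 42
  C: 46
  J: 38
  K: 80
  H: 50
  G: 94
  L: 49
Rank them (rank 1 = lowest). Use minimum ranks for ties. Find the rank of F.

Sorted (ascending): 38, 42, 42, 46, 49, 50, 80, 81, 85, 94
The 2 values of 42 occupy positions 2–3 → each gets rank 2.
F has value 42 → rank 2.

2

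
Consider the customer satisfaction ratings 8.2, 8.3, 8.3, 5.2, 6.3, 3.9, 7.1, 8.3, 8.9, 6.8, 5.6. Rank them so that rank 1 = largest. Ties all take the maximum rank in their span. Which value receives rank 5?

Sorted (descending): 8.9, 8.3, 8.3, 8.3, 8.2, 7.1, 6.8, 6.3, 5.6, 5.2, 3.9
The 3 values of 8.3 occupy positions 2–4 → each gets rank 4.
Rank 5 → value 8.2.

8.2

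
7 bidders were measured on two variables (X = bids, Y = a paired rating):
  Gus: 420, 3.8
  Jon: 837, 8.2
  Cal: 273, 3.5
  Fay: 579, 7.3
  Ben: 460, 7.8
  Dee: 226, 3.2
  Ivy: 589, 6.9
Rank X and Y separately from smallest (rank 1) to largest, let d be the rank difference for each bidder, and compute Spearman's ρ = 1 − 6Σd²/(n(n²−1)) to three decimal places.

0.857

Ranks of variable 1: 3, 7, 2, 5, 4, 1, 6
Ranks of variable 2: 3, 7, 2, 5, 6, 1, 4
d = r₁ − r₂: 0, 0, 0, 0, -2, 0, 2
d²: 0, 0, 0, 0, 4, 0, 4; Σd² = 8
ρ = 1 − 6·8/(7·48) = 1 − 48/336 = 0.857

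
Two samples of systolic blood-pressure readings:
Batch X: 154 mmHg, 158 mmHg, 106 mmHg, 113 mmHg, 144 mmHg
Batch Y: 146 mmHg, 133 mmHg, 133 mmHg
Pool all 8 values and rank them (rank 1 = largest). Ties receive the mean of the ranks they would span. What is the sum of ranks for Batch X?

22

Sorted (descending): 158, 154, 146, 144, 133, 133, 113, 106
The 2 values of 133 occupy positions 5–6 → average rank (5+6)/2 = 5.5.
Batch X values → pooled ranks: 154→2, 158→1, 106→8, 113→7, 144→4
Rank sum = 2 + 1 + 8 + 7 + 4 = 22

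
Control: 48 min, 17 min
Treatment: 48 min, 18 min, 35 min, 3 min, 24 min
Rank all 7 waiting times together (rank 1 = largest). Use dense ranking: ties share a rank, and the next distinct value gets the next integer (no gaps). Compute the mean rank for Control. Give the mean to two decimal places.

3.00

Sorted (descending): 48, 48, 35, 24, 18, 17, 3
The 2 values of 48 share dense rank 1.
Remaining distinct values take the next consecutive integers.
Control values → pooled ranks: 48→1, 17→5
Mean rank = (1 + 5) / 2 = 3.00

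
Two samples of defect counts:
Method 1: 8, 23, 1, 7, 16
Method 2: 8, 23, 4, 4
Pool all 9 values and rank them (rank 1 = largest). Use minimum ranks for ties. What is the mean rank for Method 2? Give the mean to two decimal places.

4.75

Sorted (descending): 23, 23, 16, 8, 8, 7, 4, 4, 1
The 2 values of 23 occupy positions 1–2 → each gets rank 1.
The 2 values of 8 occupy positions 4–5 → each gets rank 4.
The 2 values of 4 occupy positions 7–8 → each gets rank 7.
Method 2 values → pooled ranks: 8→4, 23→1, 4→7, 4→7
Mean rank = (4 + 1 + 7 + 7) / 4 = 4.75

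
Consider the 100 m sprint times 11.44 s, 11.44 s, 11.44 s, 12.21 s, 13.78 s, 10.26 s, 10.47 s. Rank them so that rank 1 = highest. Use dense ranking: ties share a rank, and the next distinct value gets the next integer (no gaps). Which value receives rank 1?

Sorted (descending): 13.78, 12.21, 11.44, 11.44, 11.44, 10.47, 10.26
The 3 values of 11.44 share dense rank 3.
Remaining distinct values take the next consecutive integers.
Rank 1 → value 13.78.

13.78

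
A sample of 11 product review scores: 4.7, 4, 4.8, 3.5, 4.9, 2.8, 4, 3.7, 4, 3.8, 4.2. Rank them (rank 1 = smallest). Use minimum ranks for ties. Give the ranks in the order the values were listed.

Sorted (ascending): 2.8, 3.5, 3.7, 3.8, 4, 4, 4, 4.2, 4.7, 4.8, 4.9
The 3 values of 4 occupy positions 5–7 → each gets rank 5.

9, 5, 10, 2, 11, 1, 5, 3, 5, 4, 8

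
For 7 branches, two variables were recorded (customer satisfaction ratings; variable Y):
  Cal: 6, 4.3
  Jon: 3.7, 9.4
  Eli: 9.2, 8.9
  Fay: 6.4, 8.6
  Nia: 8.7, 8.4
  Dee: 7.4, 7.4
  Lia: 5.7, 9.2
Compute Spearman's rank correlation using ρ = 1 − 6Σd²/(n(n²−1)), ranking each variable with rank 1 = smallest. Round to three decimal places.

-0.393

Ranks of variable 1: 3, 1, 7, 4, 6, 5, 2
Ranks of variable 2: 1, 7, 5, 4, 3, 2, 6
d = r₁ − r₂: 2, -6, 2, 0, 3, 3, -4
d²: 4, 36, 4, 0, 9, 9, 16; Σd² = 78
ρ = 1 − 6·78/(7·48) = 1 − 468/336 = -0.393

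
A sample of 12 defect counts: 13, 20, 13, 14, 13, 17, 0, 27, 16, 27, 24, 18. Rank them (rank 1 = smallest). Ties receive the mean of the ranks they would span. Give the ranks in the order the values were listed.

3, 9, 3, 5, 3, 7, 1, 11.5, 6, 11.5, 10, 8

Sorted (ascending): 0, 13, 13, 13, 14, 16, 17, 18, 20, 24, 27, 27
The 3 values of 13 occupy positions 2–4 → average rank 3.
The 2 values of 27 occupy positions 11–12 → average rank (11+12)/2 = 11.5.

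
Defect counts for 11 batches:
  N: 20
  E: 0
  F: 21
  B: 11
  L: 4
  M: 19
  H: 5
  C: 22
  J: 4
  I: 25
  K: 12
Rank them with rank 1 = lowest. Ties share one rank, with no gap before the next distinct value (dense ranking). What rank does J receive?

Sorted (ascending): 0, 4, 4, 5, 11, 12, 19, 20, 21, 22, 25
The 2 values of 4 share dense rank 2.
Remaining distinct values take the next consecutive integers.
J has value 4 → rank 2.

2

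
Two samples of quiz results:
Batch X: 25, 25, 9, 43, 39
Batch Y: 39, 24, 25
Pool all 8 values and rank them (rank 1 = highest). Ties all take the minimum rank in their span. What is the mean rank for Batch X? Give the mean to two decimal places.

Sorted (descending): 43, 39, 39, 25, 25, 25, 24, 9
The 2 values of 39 occupy positions 2–3 → each gets rank 2.
The 3 values of 25 occupy positions 4–6 → each gets rank 4.
Batch X values → pooled ranks: 25→4, 25→4, 9→8, 43→1, 39→2
Mean rank = (4 + 4 + 8 + 1 + 2) / 5 = 3.80

3.80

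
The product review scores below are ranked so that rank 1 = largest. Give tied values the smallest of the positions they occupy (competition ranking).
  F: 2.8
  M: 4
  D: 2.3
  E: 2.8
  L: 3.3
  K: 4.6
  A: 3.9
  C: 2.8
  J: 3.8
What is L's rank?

Sorted (descending): 4.6, 4, 3.9, 3.8, 3.3, 2.8, 2.8, 2.8, 2.3
The 3 values of 2.8 occupy positions 6–8 → each gets rank 6.
L has value 3.3 → rank 5.

5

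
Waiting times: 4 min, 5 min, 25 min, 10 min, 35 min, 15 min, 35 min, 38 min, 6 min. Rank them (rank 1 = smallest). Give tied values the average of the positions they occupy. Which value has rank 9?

Sorted (ascending): 4, 5, 6, 10, 15, 25, 35, 35, 38
The 2 values of 35 occupy positions 7–8 → average rank (7+8)/2 = 7.5.
Rank 9 → value 38.

38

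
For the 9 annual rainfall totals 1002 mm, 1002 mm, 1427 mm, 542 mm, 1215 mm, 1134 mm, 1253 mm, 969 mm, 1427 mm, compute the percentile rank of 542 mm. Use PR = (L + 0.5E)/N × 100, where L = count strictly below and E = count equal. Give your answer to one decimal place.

N = 9.
Strictly below 542: 0. Equal to 542: 1.
PR = (0 + 0.5·1)/9 × 100 = 5.6

5.6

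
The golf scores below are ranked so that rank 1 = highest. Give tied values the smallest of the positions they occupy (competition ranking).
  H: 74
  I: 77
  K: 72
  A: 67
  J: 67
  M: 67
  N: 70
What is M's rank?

5

Sorted (descending): 77, 74, 72, 70, 67, 67, 67
The 3 values of 67 occupy positions 5–7 → each gets rank 5.
M has value 67 → rank 5.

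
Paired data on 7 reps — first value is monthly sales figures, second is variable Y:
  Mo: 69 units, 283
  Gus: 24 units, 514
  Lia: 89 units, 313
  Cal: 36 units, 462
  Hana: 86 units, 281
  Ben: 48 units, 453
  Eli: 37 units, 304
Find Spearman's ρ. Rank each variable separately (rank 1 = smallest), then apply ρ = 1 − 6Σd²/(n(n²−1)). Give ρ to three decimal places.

Ranks of variable 1: 5, 1, 7, 2, 6, 4, 3
Ranks of variable 2: 2, 7, 4, 6, 1, 5, 3
d = r₁ − r₂: 3, -6, 3, -4, 5, -1, 0
d²: 9, 36, 9, 16, 25, 1, 0; Σd² = 96
ρ = 1 − 6·96/(7·48) = 1 − 576/336 = -0.714

-0.714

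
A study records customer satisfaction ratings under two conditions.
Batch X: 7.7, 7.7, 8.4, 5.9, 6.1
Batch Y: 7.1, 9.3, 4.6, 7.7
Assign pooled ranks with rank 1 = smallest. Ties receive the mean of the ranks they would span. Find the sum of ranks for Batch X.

Sorted (ascending): 4.6, 5.9, 6.1, 7.1, 7.7, 7.7, 7.7, 8.4, 9.3
The 3 values of 7.7 occupy positions 5–7 → average rank 6.
Batch X values → pooled ranks: 7.7→6, 7.7→6, 8.4→8, 5.9→2, 6.1→3
Rank sum = 6 + 6 + 8 + 2 + 3 = 25

25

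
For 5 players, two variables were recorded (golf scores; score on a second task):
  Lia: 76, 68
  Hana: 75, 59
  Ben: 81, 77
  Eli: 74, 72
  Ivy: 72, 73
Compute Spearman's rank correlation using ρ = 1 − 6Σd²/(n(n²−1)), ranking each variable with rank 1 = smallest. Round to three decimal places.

Ranks of variable 1: 4, 3, 5, 2, 1
Ranks of variable 2: 2, 1, 5, 3, 4
d = r₁ − r₂: 2, 2, 0, -1, -3
d²: 4, 4, 0, 1, 9; Σd² = 18
ρ = 1 − 6·18/(5·24) = 1 − 108/120 = 0.100

0.100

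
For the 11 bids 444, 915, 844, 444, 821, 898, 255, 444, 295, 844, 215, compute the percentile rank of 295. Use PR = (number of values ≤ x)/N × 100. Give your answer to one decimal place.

N = 11.
Strictly below 295: 2. Equal to 295: 1.
PR = 3/11 × 100 = 27.3

27.3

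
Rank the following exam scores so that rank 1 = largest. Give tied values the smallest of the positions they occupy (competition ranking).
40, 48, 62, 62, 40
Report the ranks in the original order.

Sorted (descending): 62, 62, 48, 40, 40
The 2 values of 62 occupy positions 1–2 → each gets rank 1.
The 2 values of 40 occupy positions 4–5 → each gets rank 4.

4, 3, 1, 1, 4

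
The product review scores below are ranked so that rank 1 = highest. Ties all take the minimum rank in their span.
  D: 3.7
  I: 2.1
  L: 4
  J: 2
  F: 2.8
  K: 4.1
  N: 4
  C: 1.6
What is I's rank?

Sorted (descending): 4.1, 4, 4, 3.7, 2.8, 2.1, 2, 1.6
The 2 values of 4 occupy positions 2–3 → each gets rank 2.
I has value 2.1 → rank 6.

6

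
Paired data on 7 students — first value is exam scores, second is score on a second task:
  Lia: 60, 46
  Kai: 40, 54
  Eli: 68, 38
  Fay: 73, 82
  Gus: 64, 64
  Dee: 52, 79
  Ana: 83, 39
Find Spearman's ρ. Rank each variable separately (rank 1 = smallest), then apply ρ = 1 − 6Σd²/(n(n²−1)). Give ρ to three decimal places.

Ranks of variable 1: 3, 1, 5, 6, 4, 2, 7
Ranks of variable 2: 3, 4, 1, 7, 5, 6, 2
d = r₁ − r₂: 0, -3, 4, -1, -1, -4, 5
d²: 0, 9, 16, 1, 1, 16, 25; Σd² = 68
ρ = 1 − 6·68/(7·48) = 1 − 408/336 = -0.214

-0.214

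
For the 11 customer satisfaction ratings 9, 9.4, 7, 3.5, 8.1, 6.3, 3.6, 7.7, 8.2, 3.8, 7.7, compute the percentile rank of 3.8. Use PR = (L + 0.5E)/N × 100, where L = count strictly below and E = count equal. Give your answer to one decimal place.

22.7

N = 11.
Strictly below 3.8: 2. Equal to 3.8: 1.
PR = (2 + 0.5·1)/11 × 100 = 22.7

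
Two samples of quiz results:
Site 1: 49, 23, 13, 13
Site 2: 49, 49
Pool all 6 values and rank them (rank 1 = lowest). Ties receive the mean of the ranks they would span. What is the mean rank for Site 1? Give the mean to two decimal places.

2.75

Sorted (ascending): 13, 13, 23, 49, 49, 49
The 2 values of 13 occupy positions 1–2 → average rank (1+2)/2 = 1.5.
The 3 values of 49 occupy positions 4–6 → average rank 5.
Site 1 values → pooled ranks: 49→5, 23→3, 13→1.5, 13→1.5
Mean rank = (5 + 3 + 1.5 + 1.5) / 4 = 2.75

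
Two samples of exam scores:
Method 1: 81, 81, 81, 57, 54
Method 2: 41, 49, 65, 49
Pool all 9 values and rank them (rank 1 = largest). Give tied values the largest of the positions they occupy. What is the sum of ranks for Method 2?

29

Sorted (descending): 81, 81, 81, 65, 57, 54, 49, 49, 41
The 3 values of 81 occupy positions 1–3 → each gets rank 3.
The 2 values of 49 occupy positions 7–8 → each gets rank 8.
Method 2 values → pooled ranks: 41→9, 49→8, 65→4, 49→8
Rank sum = 9 + 8 + 4 + 8 = 29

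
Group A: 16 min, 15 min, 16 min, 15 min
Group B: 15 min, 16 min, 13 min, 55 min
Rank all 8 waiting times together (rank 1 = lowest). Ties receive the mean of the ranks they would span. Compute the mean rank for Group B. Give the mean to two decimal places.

4.50

Sorted (ascending): 13, 15, 15, 15, 16, 16, 16, 55
The 3 values of 15 occupy positions 2–4 → average rank 3.
The 3 values of 16 occupy positions 5–7 → average rank 6.
Group B values → pooled ranks: 15→3, 16→6, 13→1, 55→8
Mean rank = (3 + 6 + 1 + 8) / 4 = 4.50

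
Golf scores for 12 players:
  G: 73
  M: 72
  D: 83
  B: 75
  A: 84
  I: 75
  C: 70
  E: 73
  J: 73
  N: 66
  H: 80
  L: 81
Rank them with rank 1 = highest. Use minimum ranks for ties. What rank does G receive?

Sorted (descending): 84, 83, 81, 80, 75, 75, 73, 73, 73, 72, 70, 66
The 2 values of 75 occupy positions 5–6 → each gets rank 5.
The 3 values of 73 occupy positions 7–9 → each gets rank 7.
G has value 73 → rank 7.

7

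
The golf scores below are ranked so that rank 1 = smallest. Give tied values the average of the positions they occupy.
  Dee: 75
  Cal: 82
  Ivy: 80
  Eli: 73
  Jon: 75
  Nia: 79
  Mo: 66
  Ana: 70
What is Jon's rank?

Sorted (ascending): 66, 70, 73, 75, 75, 79, 80, 82
The 2 values of 75 occupy positions 4–5 → average rank (4+5)/2 = 4.5.
Jon has value 75 → rank 4.5.

4.5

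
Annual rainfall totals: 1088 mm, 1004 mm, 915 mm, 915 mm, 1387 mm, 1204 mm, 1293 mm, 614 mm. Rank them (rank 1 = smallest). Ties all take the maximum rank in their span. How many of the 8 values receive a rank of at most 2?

1

Sorted (ascending): 614, 915, 915, 1004, 1088, 1204, 1293, 1387
The 2 values of 915 occupy positions 2–3 → each gets rank 3.
Ranks ≤ 2: {1} → 1 value.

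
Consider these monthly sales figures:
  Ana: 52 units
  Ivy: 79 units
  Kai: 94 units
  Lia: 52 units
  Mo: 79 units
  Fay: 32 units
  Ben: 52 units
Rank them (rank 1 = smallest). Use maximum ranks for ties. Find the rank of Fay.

1

Sorted (ascending): 32, 52, 52, 52, 79, 79, 94
The 3 values of 52 occupy positions 2–4 → each gets rank 4.
The 2 values of 79 occupy positions 5–6 → each gets rank 6.
Fay has value 32 units → rank 1.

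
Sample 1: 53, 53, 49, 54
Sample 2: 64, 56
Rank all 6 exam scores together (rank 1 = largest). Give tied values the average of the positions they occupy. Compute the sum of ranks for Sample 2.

Sorted (descending): 64, 56, 54, 53, 53, 49
The 2 values of 53 occupy positions 4–5 → average rank (4+5)/2 = 4.5.
Sample 2 values → pooled ranks: 64→1, 56→2
Rank sum = 1 + 2 = 3

3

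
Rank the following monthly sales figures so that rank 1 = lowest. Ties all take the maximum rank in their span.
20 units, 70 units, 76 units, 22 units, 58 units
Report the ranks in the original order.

Sorted (ascending): 20, 22, 58, 70, 76
No ties — each value takes its position as its rank.

1, 4, 5, 2, 3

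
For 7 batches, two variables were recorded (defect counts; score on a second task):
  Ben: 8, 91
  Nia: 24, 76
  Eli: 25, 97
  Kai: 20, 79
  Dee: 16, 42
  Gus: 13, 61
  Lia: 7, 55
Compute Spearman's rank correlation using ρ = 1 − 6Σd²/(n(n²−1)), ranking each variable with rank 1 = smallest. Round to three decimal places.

Ranks of variable 1: 2, 6, 7, 5, 4, 3, 1
Ranks of variable 2: 6, 4, 7, 5, 1, 3, 2
d = r₁ − r₂: -4, 2, 0, 0, 3, 0, -1
d²: 16, 4, 0, 0, 9, 0, 1; Σd² = 30
ρ = 1 − 6·30/(7·48) = 1 − 180/336 = 0.464

0.464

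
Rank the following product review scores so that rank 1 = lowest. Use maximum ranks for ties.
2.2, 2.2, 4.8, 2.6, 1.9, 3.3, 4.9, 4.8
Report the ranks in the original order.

3, 3, 7, 4, 1, 5, 8, 7

Sorted (ascending): 1.9, 2.2, 2.2, 2.6, 3.3, 4.8, 4.8, 4.9
The 2 values of 2.2 occupy positions 2–3 → each gets rank 3.
The 2 values of 4.8 occupy positions 6–7 → each gets rank 7.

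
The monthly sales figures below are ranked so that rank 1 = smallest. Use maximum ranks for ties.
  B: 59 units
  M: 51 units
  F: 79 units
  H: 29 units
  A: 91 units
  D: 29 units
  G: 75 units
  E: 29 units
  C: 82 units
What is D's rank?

3

Sorted (ascending): 29, 29, 29, 51, 59, 75, 79, 82, 91
The 3 values of 29 occupy positions 1–3 → each gets rank 3.
D has value 29 units → rank 3.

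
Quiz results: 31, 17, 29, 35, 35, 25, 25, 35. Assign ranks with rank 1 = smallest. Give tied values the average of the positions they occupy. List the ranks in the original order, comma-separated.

Sorted (ascending): 17, 25, 25, 29, 31, 35, 35, 35
The 2 values of 25 occupy positions 2–3 → average rank (2+3)/2 = 2.5.
The 3 values of 35 occupy positions 6–8 → average rank 7.

5, 1, 4, 7, 7, 2.5, 2.5, 7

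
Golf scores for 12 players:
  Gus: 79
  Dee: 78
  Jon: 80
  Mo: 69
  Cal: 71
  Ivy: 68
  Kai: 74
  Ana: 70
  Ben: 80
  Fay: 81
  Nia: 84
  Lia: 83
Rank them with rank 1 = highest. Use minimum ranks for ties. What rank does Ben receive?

Sorted (descending): 84, 83, 81, 80, 80, 79, 78, 74, 71, 70, 69, 68
The 2 values of 80 occupy positions 4–5 → each gets rank 4.
Ben has value 80 → rank 4.

4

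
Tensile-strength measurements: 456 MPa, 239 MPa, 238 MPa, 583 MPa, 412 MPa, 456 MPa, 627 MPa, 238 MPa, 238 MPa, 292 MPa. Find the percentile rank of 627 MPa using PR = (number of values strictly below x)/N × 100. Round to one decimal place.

90.0

N = 10.
Strictly below 627: 9. Equal to 627: 1.
PR = 9/10 × 100 = 90.0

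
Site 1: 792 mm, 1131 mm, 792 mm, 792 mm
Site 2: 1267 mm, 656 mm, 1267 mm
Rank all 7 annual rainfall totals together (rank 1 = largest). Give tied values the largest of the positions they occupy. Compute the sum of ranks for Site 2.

11

Sorted (descending): 1267, 1267, 1131, 792, 792, 792, 656
The 2 values of 1267 occupy positions 1–2 → each gets rank 2.
The 3 values of 792 occupy positions 4–6 → each gets rank 6.
Site 2 values → pooled ranks: 1267→2, 656→7, 1267→2
Rank sum = 2 + 7 + 2 = 11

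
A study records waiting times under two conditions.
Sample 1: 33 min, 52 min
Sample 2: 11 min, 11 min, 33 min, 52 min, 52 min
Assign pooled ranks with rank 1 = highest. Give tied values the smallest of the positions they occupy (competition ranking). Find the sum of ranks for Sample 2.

18

Sorted (descending): 52, 52, 52, 33, 33, 11, 11
The 3 values of 52 occupy positions 1–3 → each gets rank 1.
The 2 values of 33 occupy positions 4–5 → each gets rank 4.
The 2 values of 11 occupy positions 6–7 → each gets rank 6.
Sample 2 values → pooled ranks: 11→6, 11→6, 33→4, 52→1, 52→1
Rank sum = 6 + 6 + 4 + 1 + 1 = 18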